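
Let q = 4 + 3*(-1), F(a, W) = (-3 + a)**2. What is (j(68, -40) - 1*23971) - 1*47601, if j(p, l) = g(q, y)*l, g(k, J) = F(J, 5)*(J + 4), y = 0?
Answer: -73012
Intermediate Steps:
q = 1 (q = 4 - 3 = 1)
g(k, J) = (-3 + J)**2*(4 + J) (g(k, J) = (-3 + J)**2*(J + 4) = (-3 + J)**2*(4 + J))
j(p, l) = 36*l (j(p, l) = ((-3 + 0)**2*(4 + 0))*l = ((-3)**2*4)*l = (9*4)*l = 36*l)
(j(68, -40) - 1*23971) - 1*47601 = (36*(-40) - 1*23971) - 1*47601 = (-1440 - 23971) - 47601 = -25411 - 47601 = -73012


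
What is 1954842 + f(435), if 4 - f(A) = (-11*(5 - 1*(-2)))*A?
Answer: 1988341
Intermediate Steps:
f(A) = 4 + 77*A (f(A) = 4 - (-11*(5 - 1*(-2)))*A = 4 - (-11*(5 + 2))*A = 4 - (-11*7)*A = 4 - (-77)*A = 4 + 77*A)
1954842 + f(435) = 1954842 + (4 + 77*435) = 1954842 + (4 + 33495) = 1954842 + 33499 = 1988341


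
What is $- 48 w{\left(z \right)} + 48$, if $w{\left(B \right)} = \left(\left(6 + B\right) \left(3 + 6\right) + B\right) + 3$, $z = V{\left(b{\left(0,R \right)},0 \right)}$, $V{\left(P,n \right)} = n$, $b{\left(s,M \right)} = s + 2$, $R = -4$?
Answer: $-2688$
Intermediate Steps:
$b{\left(s,M \right)} = 2 + s$
$z = 0$
$w{\left(B \right)} = 57 + 10 B$ ($w{\left(B \right)} = \left(\left(6 + B\right) 9 + B\right) + 3 = \left(\left(54 + 9 B\right) + B\right) + 3 = \left(54 + 10 B\right) + 3 = 57 + 10 B$)
$- 48 w{\left(z \right)} + 48 = - 48 \left(57 + 10 \cdot 0\right) + 48 = - 48 \left(57 + 0\right) + 48 = \left(-48\right) 57 + 48 = -2736 + 48 = -2688$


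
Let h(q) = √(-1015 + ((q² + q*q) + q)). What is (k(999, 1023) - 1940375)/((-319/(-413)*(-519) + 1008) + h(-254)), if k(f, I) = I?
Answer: -100416600807684/20539822451 + 165396665644*√127763/20539822451 ≈ -2010.6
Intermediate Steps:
h(q) = √(-1015 + q + 2*q²) (h(q) = √(-1015 + ((q² + q²) + q)) = √(-1015 + (2*q² + q)) = √(-1015 + (q + 2*q²)) = √(-1015 + q + 2*q²))
(k(999, 1023) - 1940375)/((-319/(-413)*(-519) + 1008) + h(-254)) = (1023 - 1940375)/((-319/(-413)*(-519) + 1008) + √(-1015 - 254 + 2*(-254)²)) = -1939352/((-319*(-1/413)*(-519) + 1008) + √(-1015 - 254 + 2*64516)) = -1939352/(((319/413)*(-519) + 1008) + √(-1015 - 254 + 129032)) = -1939352/((-165561/413 + 1008) + √127763) = -1939352/(250743/413 + √127763)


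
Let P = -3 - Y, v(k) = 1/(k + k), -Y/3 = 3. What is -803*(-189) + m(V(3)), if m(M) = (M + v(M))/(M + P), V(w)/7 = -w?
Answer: 95614093/630 ≈ 1.5177e+5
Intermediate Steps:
Y = -9 (Y = -3*3 = -9)
v(k) = 1/(2*k)
V(w) = -7*w (V(w) = 7*(-w) = -7*w)
P = 6 (P = -3 - 1*(-9) = -3 + 9 = 6)
m(M) = (M + 1/(2*M))/(6 + M) (m(M) = (M + 1/(2*M))/(M + 6) = (M + 1/(2*M))/(6 + M))
-803*(-189) + m(V(3)) = -803*(-189) + (1/2 + (-7*3)**2)/(((-7*3))*(6 - 7*3)) = 151767 + (1/2 + (-21)**2)/((-21)*(6 - 21)) = 151767 - 1/21*(1/2 + 441)/(-15) = 151767 - 1/21*(-1/15)*883/2 = 151767 + 883/630 = 95614093/630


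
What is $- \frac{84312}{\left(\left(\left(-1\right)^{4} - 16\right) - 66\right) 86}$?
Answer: $\frac{4684}{387} \approx 12.103$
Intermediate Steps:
$- \frac{84312}{\left(\left(\left(-1\right)^{4} - 16\right) - 66\right) 86} = - \frac{84312}{\left(\left(1 - 16\right) - 66\right) 86} = - \frac{84312}{\left(-15 - 66\right) 86} = - \frac{84312}{\left(-81\right) 86} = - \frac{84312}{-6966} = \left(-84312\right) \left(- \frac{1}{6966}\right) = \frac{4684}{387}$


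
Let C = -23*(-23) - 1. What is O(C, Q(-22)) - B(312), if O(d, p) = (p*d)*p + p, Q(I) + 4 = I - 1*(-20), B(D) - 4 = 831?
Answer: 18167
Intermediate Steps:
B(D) = 835 (B(D) = 4 + 831 = 835)
C = 528 (C = 529 - 1 = 528)
Q(I) = 16 + I (Q(I) = -4 + (I - 1*(-20)) = -4 + (I + 20) = -4 + (20 + I) = 16 + I)
O(d, p) = p + d*p² (O(d, p) = (d*p)*p + p = d*p² + p = p + d*p²)
O(C, Q(-22)) - B(312) = (16 - 22)*(1 + 528*(16 - 22)) - 1*835 = -6*(1 + 528*(-6)) - 835 = -6*(1 - 3168) - 835 = -6*(-3167) - 835 = 19002 - 835 = 18167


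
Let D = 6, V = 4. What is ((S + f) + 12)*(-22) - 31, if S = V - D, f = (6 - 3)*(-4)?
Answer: 13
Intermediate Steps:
f = -12 (f = 3*(-4) = -12)
S = -2 (S = 4 - 1*6 = 4 - 6 = -2)
((S + f) + 12)*(-22) - 31 = ((-2 - 12) + 12)*(-22) - 31 = (-14 + 12)*(-22) - 31 = -2*(-22) - 31 = 44 - 31 = 13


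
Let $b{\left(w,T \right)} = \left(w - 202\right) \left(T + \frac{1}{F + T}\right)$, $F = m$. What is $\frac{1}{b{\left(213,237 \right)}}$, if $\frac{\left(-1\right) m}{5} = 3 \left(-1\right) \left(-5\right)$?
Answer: $\frac{162}{422345} \approx 0.00038357$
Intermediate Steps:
$m = -75$ ($m = - 5 \cdot 3 \left(-1\right) \left(-5\right) = - 5 \left(\left(-3\right) \left(-5\right)\right) = \left(-5\right) 15 = -75$)
$F = -75$
$b{\left(w,T \right)} = \left(-202 + w\right) \left(T + \frac{1}{-75 + T}\right)$ ($b{\left(w,T \right)} = \left(w - 202\right) \left(T + \frac{1}{-75 + T}\right) = \left(-202 + w\right) \left(T + \frac{1}{-75 + T}\right)$)
$\frac{1}{b{\left(213,237 \right)}} = \frac{1}{\frac{1}{-75 + 237} \left(-202 + 213 - 202 \cdot 237^{2} + 15150 \cdot 237 + 213 \cdot 237^{2} - 17775 \cdot 213\right)} = \frac{1}{\frac{1}{162} \left(-202 + 213 - 11346138 + 3590550 + 213 \cdot 56169 - 3786075\right)} = \frac{1}{\frac{1}{162} \left(-202 + 213 - 11346138 + 3590550 + 11963997 - 3786075\right)} = \frac{1}{\frac{1}{162} \cdot 422345} = \frac{1}{\frac{422345}{162}} = \frac{162}{422345}$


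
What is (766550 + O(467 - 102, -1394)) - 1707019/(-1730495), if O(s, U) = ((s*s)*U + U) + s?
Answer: -320055271776836/1730495 ≈ -1.8495e+8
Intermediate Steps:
O(s, U) = U + s + U*s² (O(s, U) = (s²*U + U) + s = (U*s² + U) + s = (U + U*s²) + s = U + s + U*s²)
(766550 + O(467 - 102, -1394)) - 1707019/(-1730495) = (766550 + (-1394 + (467 - 102) - 1394*(467 - 102)²)) - 1707019/(-1730495) = (766550 + (-1394 + 365 - 1394*365²)) - 1707019*(-1/1730495) = (766550 + (-1394 + 365 - 1394*133225)) + 1707019/1730495 = (766550 + (-1394 + 365 - 185715650)) + 1707019/1730495 = (766550 - 185716679) + 1707019/1730495 = -184950129 + 1707019/1730495 = -320055271776836/1730495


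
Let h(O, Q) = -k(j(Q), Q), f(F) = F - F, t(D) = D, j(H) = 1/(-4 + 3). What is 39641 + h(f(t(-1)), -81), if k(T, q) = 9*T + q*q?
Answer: 33089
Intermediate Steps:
j(H) = -1 (j(H) = 1/(-1) = -1)
k(T, q) = q**2 + 9*T (k(T, q) = 9*T + q**2 = q**2 + 9*T)
f(F) = 0
h(O, Q) = 9 - Q**2 (h(O, Q) = -(Q**2 + 9*(-1)) = -(Q**2 - 9) = -(-9 + Q**2) = 9 - Q**2)
39641 + h(f(t(-1)), -81) = 39641 + (9 - 1*(-81)**2) = 39641 + (9 - 1*6561) = 39641 + (9 - 6561) = 39641 - 6552 = 33089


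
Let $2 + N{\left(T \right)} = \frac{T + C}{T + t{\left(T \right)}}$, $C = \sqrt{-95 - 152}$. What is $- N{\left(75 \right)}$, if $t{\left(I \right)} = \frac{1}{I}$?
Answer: $\frac{5627}{5626} - \frac{75 i \sqrt{247}}{5626} \approx 1.0002 - 0.20951 i$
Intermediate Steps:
$C = i \sqrt{247}$ ($C = \sqrt{-247} = i \sqrt{247} \approx 15.716 i$)
$N{\left(T \right)} = -2 + \frac{T + i \sqrt{247}}{T + \frac{1}{T}}$
$- N{\left(75 \right)} = - \frac{-2 - 75 \left(75 - i \sqrt{247}\right)}{1 + 75^{2}} = - \frac{-2 - \left(5625 - 75 i \sqrt{247}\right)}{1 + 5625} = - \frac{-5627 + 75 i \sqrt{247}}{5626} = - (- \frac{5627}{5626} + \frac{75 i \sqrt{247}}{5626}) = \frac{5627}{5626} - \frac{75 i \sqrt{247}}{5626}$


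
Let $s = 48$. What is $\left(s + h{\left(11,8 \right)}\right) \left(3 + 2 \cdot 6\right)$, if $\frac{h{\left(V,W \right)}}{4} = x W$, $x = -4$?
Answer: $-1200$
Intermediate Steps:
$h{\left(V,W \right)} = - 16 W$ ($h{\left(V,W \right)} = 4 \left(- 4 W\right) = - 16 W$)
$\left(s + h{\left(11,8 \right)}\right) \left(3 + 2 \cdot 6\right) = \left(48 - 128\right) \left(3 + 2 \cdot 6\right) = \left(48 - 128\right) \left(3 + 12\right) = \left(-80\right) 15 = -1200$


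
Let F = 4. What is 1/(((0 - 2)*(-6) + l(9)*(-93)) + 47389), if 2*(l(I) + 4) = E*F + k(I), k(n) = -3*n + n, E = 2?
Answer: 1/48238 ≈ 2.0731e-5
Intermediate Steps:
k(n) = -2*n
l(I) = -I (l(I) = -4 + (2*4 - 2*I)/2 = -4 + (8 - 2*I)/2 = -4 + (4 - I) = -I)
1/(((0 - 2)*(-6) + l(9)*(-93)) + 47389) = 1/(((0 - 2)*(-6) - 1*9*(-93)) + 47389) = 1/((-2*(-6) - 9*(-93)) + 47389) = 1/((12 + 837) + 47389) = 1/(849 + 47389) = 1/48238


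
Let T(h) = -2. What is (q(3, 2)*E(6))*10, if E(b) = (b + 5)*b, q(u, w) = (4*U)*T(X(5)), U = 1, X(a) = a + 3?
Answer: -5280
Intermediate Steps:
X(a) = 3 + a
q(u, w) = -8 (q(u, w) = (4*1)*(-2) = 4*(-2) = -8)
E(b) = b*(5 + b) (E(b) = (5 + b)*b = b*(5 + b))
(q(3, 2)*E(6))*10 = -48*(5 + 6)*10 = -48*11*10 = -8*66*10 = -528*10 = -5280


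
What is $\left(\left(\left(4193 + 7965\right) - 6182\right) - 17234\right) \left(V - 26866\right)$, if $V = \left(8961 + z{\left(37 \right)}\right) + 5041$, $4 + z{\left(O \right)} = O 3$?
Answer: $143618306$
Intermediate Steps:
$z{\left(O \right)} = -4 + 3 O$ ($z{\left(O \right)} = -4 + O 3 = -4 + 3 O$)
$V = 14109$ ($V = \left(8961 + \left(-4 + 3 \cdot 37\right)\right) + 5041 = \left(8961 + \left(-4 + 111\right)\right) + 5041 = \left(8961 + 107\right) + 5041 = 9068 + 5041 = 14109$)
$\left(\left(\left(4193 + 7965\right) - 6182\right) - 17234\right) \left(V - 26866\right) = \left(\left(\left(4193 + 7965\right) - 6182\right) - 17234\right) \left(14109 - 26866\right) = \left(\left(12158 - 6182\right) - 17234\right) \left(-12757\right) = \left(5976 - 17234\right) \left(-12757\right) = \left(-11258\right) \left(-12757\right) = 143618306$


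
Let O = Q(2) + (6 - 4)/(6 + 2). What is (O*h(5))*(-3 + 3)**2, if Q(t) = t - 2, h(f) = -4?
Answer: 0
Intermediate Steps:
Q(t) = -2 + t
O = 1/4 (O = (-2 + 2) + (6 - 4)/(6 + 2) = 0 + 2/8 = 0 + 2*(1/8) = 0 + 1/4 = 1/4 ≈ 0.25000)
(O*h(5))*(-3 + 3)**2 = ((1/4)*(-4))*(-3 + 3)**2 = -1*0**2 = -1*0 = 0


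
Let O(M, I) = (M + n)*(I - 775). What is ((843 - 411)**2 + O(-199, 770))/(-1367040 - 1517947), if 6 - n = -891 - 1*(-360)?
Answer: -184934/2884987 ≈ -0.064102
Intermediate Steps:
n = 537 (n = 6 - (-891 - 1*(-360)) = 6 - (-891 + 360) = 6 - 1*(-531) = 6 + 531 = 537)
O(M, I) = (-775 + I)*(537 + M) (O(M, I) = (M + 537)*(I - 775) = (537 + M)*(-775 + I) = (-775 + I)*(537 + M))
((843 - 411)**2 + O(-199, 770))/(-1367040 - 1517947) = ((843 - 411)**2 + (-416175 - 775*(-199) + 537*770 + 770*(-199)))/(-1367040 - 1517947) = (432**2 + (-416175 + 154225 + 413490 - 153230))/(-2884987) = (186624 - 1690)*(-1/2884987) = 184934*(-1/2884987) = -184934/2884987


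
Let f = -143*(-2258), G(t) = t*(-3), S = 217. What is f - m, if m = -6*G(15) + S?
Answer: 322407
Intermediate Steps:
G(t) = -3*t
m = 487 (m = -(-18)*15 + 217 = -6*(-45) + 217 = 270 + 217 = 487)
f = 322894
f - m = 322894 - 1*487 = 322894 - 487 = 322407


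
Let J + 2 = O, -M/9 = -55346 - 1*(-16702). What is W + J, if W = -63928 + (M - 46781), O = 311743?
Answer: 548828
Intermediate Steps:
M = 347796 (M = -9*(-55346 - 1*(-16702)) = -9*(-55346 + 16702) = -9*(-38644) = 347796)
J = 311741 (J = -2 + 311743 = 311741)
W = 237087 (W = -63928 + (347796 - 46781) = -63928 + 301015 = 237087)
W + J = 237087 + 311741 = 548828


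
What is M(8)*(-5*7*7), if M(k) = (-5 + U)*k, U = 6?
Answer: -1960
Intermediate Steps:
M(k) = k (M(k) = (-5 + 6)*k = 1*k = k)
M(8)*(-5*7*7) = 8*(-5*7*7) = 8*(-35*7) = 8*(-245) = -1960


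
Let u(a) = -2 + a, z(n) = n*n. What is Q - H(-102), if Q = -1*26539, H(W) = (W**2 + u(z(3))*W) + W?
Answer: -36127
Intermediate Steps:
z(n) = n**2
H(W) = W**2 + 8*W (H(W) = (W**2 + (-2 + 3**2)*W) + W = (W**2 + (-2 + 9)*W) + W = (W**2 + 7*W) + W = W**2 + 8*W)
Q = -26539
Q - H(-102) = -26539 - (-102)*(8 - 102) = -26539 - (-102)*(-94) = -26539 - 1*9588 = -26539 - 9588 = -36127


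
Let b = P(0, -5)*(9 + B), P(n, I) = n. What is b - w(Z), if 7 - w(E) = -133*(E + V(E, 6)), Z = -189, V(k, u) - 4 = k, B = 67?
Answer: 49735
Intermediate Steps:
V(k, u) = 4 + k
w(E) = 539 + 266*E (w(E) = 7 - (-133)*(E + (4 + E)) = 7 - (-133)*(4 + 2*E) = 7 - (-532 - 266*E) = 7 + (532 + 266*E) = 539 + 266*E)
b = 0 (b = 0*(9 + 67) = 0*76 = 0)
b - w(Z) = 0 - (539 + 266*(-189)) = 0 - (539 - 50274) = 0 - 1*(-49735) = 0 + 49735 = 49735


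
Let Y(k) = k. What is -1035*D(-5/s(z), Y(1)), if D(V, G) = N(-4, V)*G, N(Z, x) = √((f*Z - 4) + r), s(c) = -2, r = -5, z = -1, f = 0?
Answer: -3105*I ≈ -3105.0*I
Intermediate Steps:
N(Z, x) = 3*I (N(Z, x) = √((0*Z - 4) - 5) = √((0 - 4) - 5) = √(-4 - 5) = √(-9) = 3*I)
D(V, G) = 3*I*G (D(V, G) = (3*I)*G = 3*I*G)
-1035*D(-5/s(z), Y(1)) = -3105*I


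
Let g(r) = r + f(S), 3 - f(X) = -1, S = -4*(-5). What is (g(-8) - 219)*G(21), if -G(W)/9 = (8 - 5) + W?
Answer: 48168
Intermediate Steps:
S = 20
f(X) = 4 (f(X) = 3 - 1*(-1) = 3 + 1 = 4)
g(r) = 4 + r (g(r) = r + 4 = 4 + r)
G(W) = -27 - 9*W (G(W) = -9*((8 - 5) + W) = -9*(3 + W) = -27 - 9*W)
(g(-8) - 219)*G(21) = ((4 - 8) - 219)*(-27 - 9*21) = (-4 - 219)*(-27 - 189) = -223*(-216) = 48168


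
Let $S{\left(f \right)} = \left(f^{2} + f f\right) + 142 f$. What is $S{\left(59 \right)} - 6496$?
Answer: $8844$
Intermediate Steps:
$S{\left(f \right)} = 2 f^{2} + 142 f$ ($S{\left(f \right)} = \left(f^{2} + f^{2}\right) + 142 f = 2 f^{2} + 142 f$)
$S{\left(59 \right)} - 6496 = 2 \cdot 59 \left(71 + 59\right) - 6496 = 2 \cdot 59 \cdot 130 - 6496 = 15340 - 6496 = 8844$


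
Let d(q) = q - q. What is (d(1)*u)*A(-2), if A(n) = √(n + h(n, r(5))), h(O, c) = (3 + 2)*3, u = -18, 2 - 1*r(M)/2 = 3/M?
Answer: 0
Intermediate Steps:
d(q) = 0
r(M) = 4 - 6/M
h(O, c) = 15 (h(O, c) = 5*3 = 15)
A(n) = √(15 + n) (A(n) = √(n + 15) = √(15 + n))
(d(1)*u)*A(-2) = (0*(-18))*√(15 - 2) = 0*√13 = 0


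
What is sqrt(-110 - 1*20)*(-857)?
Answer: -857*I*sqrt(130) ≈ -9771.3*I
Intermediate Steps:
sqrt(-110 - 1*20)*(-857) = sqrt(-110 - 20)*(-857) = sqrt(-130)*(-857) = (I*sqrt(130))*(-857) = -857*I*sqrt(130)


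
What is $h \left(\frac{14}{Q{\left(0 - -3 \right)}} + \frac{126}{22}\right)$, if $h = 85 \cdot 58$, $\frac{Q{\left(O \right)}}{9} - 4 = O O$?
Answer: $\frac{37098250}{1287} \approx 28825.0$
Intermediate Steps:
$Q{\left(O \right)} = 36 + 9 O^{2}$ ($Q{\left(O \right)} = 36 + 9 O O = 36 + 9 O^{2}$)
$h = 4930$
$h \left(\frac{14}{Q{\left(0 - -3 \right)}} + \frac{126}{22}\right) = 4930 \left(\frac{14}{36 + 9 \left(0 - -3\right)^{2}} + \frac{126}{22}\right) = 4930 \left(\frac{14}{36 + 9 \left(0 + 3\right)^{2}} + 126 \cdot \frac{1}{22}\right) = 4930 \left(\frac{14}{36 + 9 \cdot 3^{2}} + \frac{63}{11}\right) = 4930 \left(\frac{14}{36 + 9 \cdot 9} + \frac{63}{11}\right) = 4930 \left(\frac{14}{36 + 81} + \frac{63}{11}\right) = 4930 \left(\frac{14}{117} + \frac{63}{11}\right) = 4930 \cdot \frac{7525}{1287} = \frac{37098250}{1287}$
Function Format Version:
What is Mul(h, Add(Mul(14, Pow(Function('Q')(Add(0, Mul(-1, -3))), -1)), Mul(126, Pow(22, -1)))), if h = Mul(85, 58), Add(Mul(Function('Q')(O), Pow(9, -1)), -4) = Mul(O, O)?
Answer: Rational(37098250, 1287) ≈ 28825.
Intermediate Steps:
Function('Q')(O) = Add(36, Mul(9, Pow(O, 2))) (Function('Q')(O) = Add(36, Mul(9, Mul(O, O))) = Add(36, Mul(9, Pow(O, 2))))
h = 4930
Mul(h, Add(Mul(14, Pow(Function('Q')(Add(0, Mul(-1, -3))), -1)), Mul(126, Pow(22, -1)))) = Mul(4930, Add(Mul(14, Pow(Add(36, Mul(9, Pow(Add(0, Mul(-1, -3)), 2))), -1)), Mul(126, Pow(22, -1)))) = Mul(4930, Add(Mul(14, Pow(Add(36, Mul(9, Pow(Add(0, 3), 2))), -1)), Mul(126, Rational(1, 22)))) = Mul(4930, Add(Mul(14, Pow(Add(36, Mul(9, Pow(3, 2))), -1)), Rational(63, 11))) = Mul(4930, Add(Mul(14, Pow(Add(36, Mul(9, 9)), -1)), Rational(63, 11))) = Mul(4930, Add(Mul(14, Pow(Add(36, 81), -1)), Rational(63, 11))) = Mul(4930, Add(Mul(14, Pow(117, -1)), Rational(63, 11))) = Mul(4930, Add(Mul(14, Rational(1, 117)), Rational(63, 11))) = Mul(4930, Add(Rational(14, 117), Rational(63, 11))) = Mul(4930, Rational(7525, 1287)) = Rational(37098250, 1287)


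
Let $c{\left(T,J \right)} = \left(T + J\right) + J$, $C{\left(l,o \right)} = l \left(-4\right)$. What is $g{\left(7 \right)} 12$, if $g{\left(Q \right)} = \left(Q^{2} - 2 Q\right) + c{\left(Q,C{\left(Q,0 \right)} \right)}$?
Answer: $-168$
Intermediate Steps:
$C{\left(l,o \right)} = - 4 l$
$c{\left(T,J \right)} = T + 2 J$ ($c{\left(T,J \right)} = \left(J + T\right) + J = T + 2 J$)
$g{\left(Q \right)} = Q^{2} - 9 Q$ ($g{\left(Q \right)} = \left(Q^{2} - 2 Q\right) + \left(Q + 2 \left(- 4 Q\right)\right) = \left(Q^{2} - 2 Q\right) + \left(Q - 8 Q\right) = \left(Q^{2} - 2 Q\right) - 7 Q = Q^{2} - 9 Q$)
$g{\left(7 \right)} 12 = 7 \left(-9 + 7\right) 12 = 7 \left(-2\right) 12 = \left(-14\right) 12 = -168$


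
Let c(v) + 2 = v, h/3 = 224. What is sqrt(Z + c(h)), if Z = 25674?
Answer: 2*sqrt(6586) ≈ 162.31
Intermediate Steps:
h = 672 (h = 3*224 = 672)
c(v) = -2 + v
sqrt(Z + c(h)) = sqrt(25674 + (-2 + 672)) = sqrt(25674 + 670) = sqrt(26344) = 2*sqrt(6586)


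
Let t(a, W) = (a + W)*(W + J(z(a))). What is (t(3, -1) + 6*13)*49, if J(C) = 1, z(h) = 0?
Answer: 3822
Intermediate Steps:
t(a, W) = (1 + W)*(W + a) (t(a, W) = (a + W)*(W + 1) = (W + a)*(1 + W) = (1 + W)*(W + a))
(t(3, -1) + 6*13)*49 = ((-1 + 3 + (-1)² - 1*3) + 6*13)*49 = ((-1 + 3 + 1 - 3) + 78)*49 = (0 + 78)*49 = 78*49 = 3822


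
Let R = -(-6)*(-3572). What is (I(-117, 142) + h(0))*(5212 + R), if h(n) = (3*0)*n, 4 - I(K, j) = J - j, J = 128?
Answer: -291960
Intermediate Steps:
R = -21432 (R = -1*21432 = -21432)
I(K, j) = -124 + j (I(K, j) = 4 - (128 - j) = 4 + (-128 + j) = -124 + j)
h(n) = 0 (h(n) = 0*n = 0)
(I(-117, 142) + h(0))*(5212 + R) = ((-124 + 142) + 0)*(5212 - 21432) = (18 + 0)*(-16220) = 18*(-16220) = -291960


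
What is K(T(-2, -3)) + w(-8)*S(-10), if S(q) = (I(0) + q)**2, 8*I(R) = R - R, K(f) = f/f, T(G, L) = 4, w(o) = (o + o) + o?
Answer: -2399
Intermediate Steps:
w(o) = 3*o (w(o) = 2*o + o = 3*o)
K(f) = 1
I(R) = 0 (I(R) = (R - R)/8 = (1/8)*0 = 0)
S(q) = q**2 (S(q) = (0 + q)**2 = q**2)
K(T(-2, -3)) + w(-8)*S(-10) = 1 + (3*(-8))*(-10)**2 = 1 - 24*100 = 1 - 2400 = -2399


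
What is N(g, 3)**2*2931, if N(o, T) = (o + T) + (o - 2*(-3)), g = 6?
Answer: 1292571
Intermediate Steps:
N(o, T) = 6 + T + 2*o (N(o, T) = (T + o) + (o + 6) = (T + o) + (6 + o) = 6 + T + 2*o)
N(g, 3)**2*2931 = (6 + 3 + 2*6)**2*2931 = (6 + 3 + 12)**2*2931 = 21**2*2931 = 441*2931 = 1292571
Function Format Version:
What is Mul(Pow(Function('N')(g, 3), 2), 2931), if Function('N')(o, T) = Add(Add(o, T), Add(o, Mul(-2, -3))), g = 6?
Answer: 1292571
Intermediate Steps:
Function('N')(o, T) = Add(6, T, Mul(2, o)) (Function('N')(o, T) = Add(Add(T, o), Add(o, 6)) = Add(Add(T, o), Add(6, o)) = Add(6, T, Mul(2, o)))
Mul(Pow(Function('N')(g, 3), 2), 2931) = Mul(Pow(Add(6, 3, Mul(2, 6)), 2), 2931) = Mul(Pow(Add(6, 3, 12), 2), 2931) = Mul(Pow(21, 2), 2931) = Mul(441, 2931) = 1292571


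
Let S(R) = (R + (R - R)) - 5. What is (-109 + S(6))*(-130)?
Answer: 14040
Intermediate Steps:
S(R) = -5 + R (S(R) = (R + 0) - 5 = R - 5 = -5 + R)
(-109 + S(6))*(-130) = (-109 + (-5 + 6))*(-130) = (-109 + 1)*(-130) = -108*(-130) = 14040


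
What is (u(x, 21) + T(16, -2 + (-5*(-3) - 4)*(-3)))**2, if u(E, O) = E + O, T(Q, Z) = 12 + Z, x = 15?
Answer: 169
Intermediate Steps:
(u(x, 21) + T(16, -2 + (-5*(-3) - 4)*(-3)))**2 = ((15 + 21) + (12 + (-2 + (-5*(-3) - 4)*(-3))))**2 = (36 + (12 + (-2 + (15 - 4)*(-3))))**2 = (36 + (12 + (-2 + 11*(-3))))**2 = (36 + (12 + (-2 - 33)))**2 = (36 + (12 - 35))**2 = (36 - 23)**2 = 13**2 = 169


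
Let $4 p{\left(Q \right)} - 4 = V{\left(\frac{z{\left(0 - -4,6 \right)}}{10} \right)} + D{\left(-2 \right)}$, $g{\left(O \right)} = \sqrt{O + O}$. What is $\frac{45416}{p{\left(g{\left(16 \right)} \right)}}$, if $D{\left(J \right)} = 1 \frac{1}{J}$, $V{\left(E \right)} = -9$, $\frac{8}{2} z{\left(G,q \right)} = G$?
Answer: $- \frac{363328}{11} \approx -33030.0$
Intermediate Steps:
$z{\left(G,q \right)} = \frac{G}{4}$
$D{\left(J \right)} = \frac{1}{J}$
$g{\left(O \right)} = \sqrt{2} \sqrt{O}$ ($g{\left(O \right)} = \sqrt{2 O} = \sqrt{2} \sqrt{O}$)
$p{\left(Q \right)} = - \frac{11}{8}$ ($p{\left(Q \right)} = 1 + \frac{-9 + \frac{1}{-2}}{4} = 1 + \frac{-9 - \frac{1}{2}}{4} = 1 + \frac{1}{4} \left(- \frac{19}{2}\right) = 1 - \frac{19}{8} = - \frac{11}{8}$)
$\frac{45416}{p{\left(g{\left(16 \right)} \right)}} = \frac{45416}{- \frac{11}{8}} = 45416 \left(- \frac{8}{11}\right) = - \frac{363328}{11}$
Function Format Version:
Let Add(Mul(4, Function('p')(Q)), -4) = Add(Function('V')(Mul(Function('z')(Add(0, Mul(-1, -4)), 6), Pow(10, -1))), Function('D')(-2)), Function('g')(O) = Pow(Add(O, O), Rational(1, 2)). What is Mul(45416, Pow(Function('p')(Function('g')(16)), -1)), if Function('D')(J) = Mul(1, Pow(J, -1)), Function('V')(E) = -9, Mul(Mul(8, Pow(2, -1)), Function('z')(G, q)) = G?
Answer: Rational(-363328, 11) ≈ -33030.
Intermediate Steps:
Function('z')(G, q) = Mul(Rational(1, 4), G)
Function('D')(J) = Pow(J, -1)
Function('g')(O) = Mul(Pow(2, Rational(1, 2)), Pow(O, Rational(1, 2))) (Function('g')(O) = Pow(Mul(2, O), Rational(1, 2)) = Mul(Pow(2, Rational(1, 2)), Pow(O, Rational(1, 2))))
Function('p')(Q) = Rational(-11, 8) (Function('p')(Q) = Add(1, Mul(Rational(1, 4), Add(-9, Pow(-2, -1)))) = Add(1, Mul(Rational(1, 4), Add(-9, Rational(-1, 2)))) = Add(1, Mul(Rational(1, 4), Rational(-19, 2))) = Add(1, Rational(-19, 8)) = Rational(-11, 8))
Mul(45416, Pow(Function('p')(Function('g')(16)), -1)) = Mul(45416, Pow(Rational(-11, 8), -1)) = Mul(45416, Rational(-8, 11)) = Rational(-363328, 11)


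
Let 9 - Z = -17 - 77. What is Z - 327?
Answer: -224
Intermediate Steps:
Z = 103 (Z = 9 - (-17 - 77) = 9 - 1*(-94) = 9 + 94 = 103)
Z - 327 = 103 - 327 = -224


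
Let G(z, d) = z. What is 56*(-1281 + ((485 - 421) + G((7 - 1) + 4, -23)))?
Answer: -67592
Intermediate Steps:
56*(-1281 + ((485 - 421) + G((7 - 1) + 4, -23))) = 56*(-1281 + ((485 - 421) + ((7 - 1) + 4))) = 56*(-1281 + (64 + (6 + 4))) = 56*(-1281 + (64 + 10)) = 56*(-1281 + 74) = 56*(-1207) = -67592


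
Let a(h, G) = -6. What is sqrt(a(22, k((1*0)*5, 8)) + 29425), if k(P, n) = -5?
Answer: sqrt(29419) ≈ 171.52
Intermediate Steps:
sqrt(a(22, k((1*0)*5, 8)) + 29425) = sqrt(-6 + 29425) = sqrt(29419)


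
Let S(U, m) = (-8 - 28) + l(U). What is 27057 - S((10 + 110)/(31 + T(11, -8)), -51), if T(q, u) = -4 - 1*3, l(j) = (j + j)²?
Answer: 26993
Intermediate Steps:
l(j) = 4*j² (l(j) = (2*j)² = 4*j²)
T(q, u) = -7 (T(q, u) = -4 - 3 = -7)
S(U, m) = -36 + 4*U² (S(U, m) = (-8 - 28) + 4*U² = -36 + 4*U²)
27057 - S((10 + 110)/(31 + T(11, -8)), -51) = 27057 - (-36 + 4*((10 + 110)/(31 - 7))²) = 27057 - (-36 + 4*(120/24)²) = 27057 - (-36 + 4*(120*(1/24))²) = 27057 - (-36 + 4*5²) = 27057 - (-36 + 4*25) = 27057 - (-36 + 100) = 27057 - 1*64 = 27057 - 64 = 26993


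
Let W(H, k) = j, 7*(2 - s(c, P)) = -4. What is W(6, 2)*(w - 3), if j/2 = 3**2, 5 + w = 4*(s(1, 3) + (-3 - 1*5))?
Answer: -3744/7 ≈ -534.86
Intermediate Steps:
s(c, P) = 18/7 (s(c, P) = 2 - 1/7*(-4) = 2 + 4/7 = 18/7)
w = -187/7 (w = -5 + 4*(18/7 + (-3 - 1*5)) = -5 + 4*(18/7 + (-3 - 5)) = -5 + 4*(18/7 - 8) = -5 + 4*(-38/7) = -5 - 152/7 = -187/7 ≈ -26.714)
j = 18 (j = 2*3**2 = 2*9 = 18)
W(H, k) = 18
W(6, 2)*(w - 3) = 18*(-187/7 - 3) = 18*(-208/7) = -3744/7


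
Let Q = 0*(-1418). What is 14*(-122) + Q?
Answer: -1708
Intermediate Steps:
Q = 0
14*(-122) + Q = 14*(-122) + 0 = -1708 + 0 = -1708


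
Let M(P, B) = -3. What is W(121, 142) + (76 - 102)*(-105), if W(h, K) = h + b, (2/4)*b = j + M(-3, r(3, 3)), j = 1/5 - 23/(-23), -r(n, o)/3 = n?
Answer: 14237/5 ≈ 2847.4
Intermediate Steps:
r(n, o) = -3*n
j = 6/5 (j = 1*(1/5) - 23*(-1/23) = 1/5 + 1 = 6/5 ≈ 1.2000)
b = -18/5 (b = 2*(6/5 - 3) = 2*(-9/5) = -18/5 ≈ -3.6000)
W(h, K) = -18/5 + h (W(h, K) = h - 18/5 = -18/5 + h)
W(121, 142) + (76 - 102)*(-105) = (-18/5 + 121) + (76 - 102)*(-105) = 587/5 - 26*(-105) = 587/5 + 2730 = 14237/5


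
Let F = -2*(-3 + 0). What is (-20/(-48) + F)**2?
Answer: 5929/144 ≈ 41.174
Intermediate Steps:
F = 6 (F = -2*(-3) = 6)
(-20/(-48) + F)**2 = (-20/(-48) + 6)**2 = (-20*(-1/48) + 6)**2 = (5/12 + 6)**2 = (77/12)**2 = 5929/144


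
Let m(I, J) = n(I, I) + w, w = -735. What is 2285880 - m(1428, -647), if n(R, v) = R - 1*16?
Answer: 2285203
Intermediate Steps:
n(R, v) = -16 + R (n(R, v) = R - 16 = -16 + R)
m(I, J) = -751 + I (m(I, J) = (-16 + I) - 735 = -751 + I)
2285880 - m(1428, -647) = 2285880 - (-751 + 1428) = 2285880 - 1*677 = 2285880 - 677 = 2285203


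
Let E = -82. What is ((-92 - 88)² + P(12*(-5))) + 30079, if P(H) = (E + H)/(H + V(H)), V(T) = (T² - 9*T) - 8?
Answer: 127207173/2036 ≈ 62479.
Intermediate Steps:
V(T) = -8 + T² - 9*T
P(H) = (-82 + H)/(-8 + H² - 8*H) (P(H) = (-82 + H)/(H + (-8 + H² - 9*H)) = (-82 + H)/(-8 + H² - 8*H))
((-92 - 88)² + P(12*(-5))) + 30079 = ((-92 - 88)² + (82 - 12*(-5))/(8 - (12*(-5))² + 8*(12*(-5)))) + 30079 = ((-180)² + (82 - 1*(-60))/(8 - 1*(-60)² + 8*(-60))) + 30079 = (32400 + (82 + 60)/(8 - 1*3600 - 480)) + 30079 = (32400 + 142/(8 - 3600 - 480)) + 30079 = (32400 + 142/(-4072)) + 30079 = (32400 - 1/4072*142) + 30079 = (32400 - 71/2036) + 30079 = 65966329/2036 + 30079 = 127207173/2036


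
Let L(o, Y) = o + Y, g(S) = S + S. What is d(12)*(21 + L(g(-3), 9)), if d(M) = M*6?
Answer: 1728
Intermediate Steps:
d(M) = 6*M
g(S) = 2*S
L(o, Y) = Y + o
d(12)*(21 + L(g(-3), 9)) = (6*12)*(21 + (9 + 2*(-3))) = 72*(21 + (9 - 6)) = 72*(21 + 3) = 72*24 = 1728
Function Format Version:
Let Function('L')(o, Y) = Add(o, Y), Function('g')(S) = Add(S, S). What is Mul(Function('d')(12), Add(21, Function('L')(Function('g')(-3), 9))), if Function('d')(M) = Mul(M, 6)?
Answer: 1728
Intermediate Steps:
Function('d')(M) = Mul(6, M)
Function('g')(S) = Mul(2, S)
Function('L')(o, Y) = Add(Y, o)
Mul(Function('d')(12), Add(21, Function('L')(Function('g')(-3), 9))) = Mul(Mul(6, 12), Add(21, Add(9, Mul(2, -3)))) = Mul(72, Add(21, Add(9, -6))) = Mul(72, Add(21, 3)) = Mul(72, 24) = 1728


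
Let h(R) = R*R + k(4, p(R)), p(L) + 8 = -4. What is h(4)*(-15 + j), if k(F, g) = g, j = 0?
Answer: -60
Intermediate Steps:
p(L) = -12 (p(L) = -8 - 4 = -12)
h(R) = -12 + R² (h(R) = R*R - 12 = R² - 12 = -12 + R²)
h(4)*(-15 + j) = (-12 + 4²)*(-15 + 0) = (-12 + 16)*(-15) = 4*(-15) = -60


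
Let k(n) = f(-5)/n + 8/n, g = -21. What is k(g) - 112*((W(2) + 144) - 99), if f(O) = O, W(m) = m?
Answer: -36849/7 ≈ -5264.1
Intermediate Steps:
k(n) = 3/n (k(n) = -5/n + 8/n = 3/n)
k(g) - 112*((W(2) + 144) - 99) = 3/(-21) - 112*((2 + 144) - 99) = 3*(-1/21) - 112*(146 - 99) = -1/7 - 112*47 = -1/7 - 5264 = -36849/7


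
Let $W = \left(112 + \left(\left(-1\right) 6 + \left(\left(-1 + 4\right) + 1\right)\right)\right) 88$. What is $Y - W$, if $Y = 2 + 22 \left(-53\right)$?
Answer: $-10844$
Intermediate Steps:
$Y = -1164$ ($Y = 2 - 1166 = -1164$)
$W = 9680$ ($W = \left(112 + \left(-6 + \left(3 + 1\right)\right)\right) 88 = \left(112 + \left(-6 + 4\right)\right) 88 = \left(112 - 2\right) 88 = 110 \cdot 88 = 9680$)
$Y - W = -1164 - 9680 = -10844$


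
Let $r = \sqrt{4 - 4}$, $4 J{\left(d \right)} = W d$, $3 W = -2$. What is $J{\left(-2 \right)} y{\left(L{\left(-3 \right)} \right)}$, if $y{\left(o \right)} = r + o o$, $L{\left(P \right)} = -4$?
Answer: $\frac{16}{3} \approx 5.3333$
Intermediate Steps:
$W = - \frac{2}{3}$ ($W = \frac{1}{3} \left(-2\right) = - \frac{2}{3} \approx -0.66667$)
$J{\left(d \right)} = - \frac{d}{6}$ ($J{\left(d \right)} = \frac{\left(- \frac{2}{3}\right) d}{4} = - \frac{d}{6}$)
$r = 0$ ($r = \sqrt{0} = 0$)
$y{\left(o \right)} = o^{2}$ ($y{\left(o \right)} = 0 + o o = 0 + o^{2} = o^{2}$)
$J{\left(-2 \right)} y{\left(L{\left(-3 \right)} \right)} = \left(- \frac{1}{6}\right) \left(-2\right) \left(-4\right)^{2} = \frac{1}{3} \cdot 16 = \frac{16}{3}$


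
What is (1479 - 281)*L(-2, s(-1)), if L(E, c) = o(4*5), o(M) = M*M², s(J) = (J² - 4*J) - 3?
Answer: 9584000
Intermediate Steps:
s(J) = -3 + J² - 4*J
o(M) = M³
L(E, c) = 8000 (L(E, c) = (4*5)³ = 20³ = 8000)
(1479 - 281)*L(-2, s(-1)) = (1479 - 281)*8000 = 1198*8000 = 9584000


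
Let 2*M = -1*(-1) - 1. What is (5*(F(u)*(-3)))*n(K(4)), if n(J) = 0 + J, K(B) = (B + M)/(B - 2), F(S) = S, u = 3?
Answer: -90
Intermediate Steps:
M = 0 (M = (-1*(-1) - 1)/2 = (1 - 1)/2 = (½)*0 = 0)
K(B) = B/(-2 + B) (K(B) = (B + 0)/(B - 2) = B/(-2 + B))
n(J) = J
(5*(F(u)*(-3)))*n(K(4)) = (5*(3*(-3)))*(4/(-2 + 4)) = (5*(-9))*(4/2) = -180/2 = -45*2 = -90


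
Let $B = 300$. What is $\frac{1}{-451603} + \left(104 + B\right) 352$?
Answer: $\frac{64221559423}{451603} \approx 1.4221 \cdot 10^{5}$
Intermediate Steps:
$\frac{1}{-451603} + \left(104 + B\right) 352 = \frac{1}{-451603} + \left(104 + 300\right) 352 = - \frac{1}{451603} + 404 \cdot 352 = - \frac{1}{451603} + 142208 = \frac{64221559423}{451603}$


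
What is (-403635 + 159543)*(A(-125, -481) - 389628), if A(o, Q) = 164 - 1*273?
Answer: 95131683804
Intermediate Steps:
A(o, Q) = -109 (A(o, Q) = 164 - 273 = -109)
(-403635 + 159543)*(A(-125, -481) - 389628) = (-403635 + 159543)*(-109 - 389628) = -244092*(-389737) = 95131683804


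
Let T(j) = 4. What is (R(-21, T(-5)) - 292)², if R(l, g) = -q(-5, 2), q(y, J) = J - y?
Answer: 89401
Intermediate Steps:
R(l, g) = -7 (R(l, g) = -(2 - 1*(-5)) = -(2 + 5) = -1*7 = -7)
(R(-21, T(-5)) - 292)² = (-7 - 292)² = (-299)² = 89401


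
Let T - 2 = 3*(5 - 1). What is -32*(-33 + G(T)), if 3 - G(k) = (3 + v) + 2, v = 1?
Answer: 1152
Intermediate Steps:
T = 14 (T = 2 + 3*(5 - 1) = 2 + 3*4 = 2 + 12 = 14)
G(k) = -3 (G(k) = 3 - ((3 + 1) + 2) = 3 - (4 + 2) = 3 - 1*6 = 3 - 6 = -3)
-32*(-33 + G(T)) = -32*(-33 - 3) = -32*(-36) = 1152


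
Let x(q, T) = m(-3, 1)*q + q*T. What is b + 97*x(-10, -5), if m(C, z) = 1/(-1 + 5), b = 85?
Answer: 9385/2 ≈ 4692.5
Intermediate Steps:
m(C, z) = ¼ (m(C, z) = 1/4 = ¼)
x(q, T) = q/4 + T*q (x(q, T) = q/4 + q*T = q/4 + T*q)
b + 97*x(-10, -5) = 85 + 97*(-10*(¼ - 5)) = 85 + 97*(-10*(-19/4)) = 85 + 97*(95/2) = 85 + 9215/2 = 9385/2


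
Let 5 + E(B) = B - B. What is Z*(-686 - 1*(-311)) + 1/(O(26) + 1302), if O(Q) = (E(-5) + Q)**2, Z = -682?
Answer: 445772251/1743 ≈ 2.5575e+5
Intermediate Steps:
E(B) = -5 (E(B) = -5 + (B - B) = -5 + 0 = -5)
O(Q) = (-5 + Q)**2
Z*(-686 - 1*(-311)) + 1/(O(26) + 1302) = -682*(-686 - 1*(-311)) + 1/((-5 + 26)**2 + 1302) = -682*(-686 + 311) + 1/(21**2 + 1302) = -682*(-375) + 1/(441 + 1302) = 255750 + 1/1743 = 445772251/1743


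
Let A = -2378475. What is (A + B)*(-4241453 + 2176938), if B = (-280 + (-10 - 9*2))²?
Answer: 4714549163665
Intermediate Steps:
B = 94864 (B = (-280 + (-10 - 18))² = (-280 - 28)² = (-308)² = 94864)
(A + B)*(-4241453 + 2176938) = (-2378475 + 94864)*(-4241453 + 2176938) = -2283611*(-2064515) = 4714549163665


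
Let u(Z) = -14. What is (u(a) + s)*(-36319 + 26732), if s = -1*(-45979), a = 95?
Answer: -440666455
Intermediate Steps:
s = 45979
(u(a) + s)*(-36319 + 26732) = (-14 + 45979)*(-36319 + 26732) = 45965*(-9587) = -440666455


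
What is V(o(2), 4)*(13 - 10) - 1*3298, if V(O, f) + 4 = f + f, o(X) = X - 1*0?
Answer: -3286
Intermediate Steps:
o(X) = X (o(X) = X + 0 = X)
V(O, f) = -4 + 2*f (V(O, f) = -4 + (f + f) = -4 + 2*f)
V(o(2), 4)*(13 - 10) - 1*3298 = (-4 + 2*4)*(13 - 10) - 1*3298 = (-4 + 8)*3 - 3298 = 4*3 - 3298 = 12 - 3298 = -3286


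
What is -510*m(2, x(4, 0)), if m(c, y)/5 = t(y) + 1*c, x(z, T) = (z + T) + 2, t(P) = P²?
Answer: -96900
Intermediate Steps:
x(z, T) = 2 + T + z (x(z, T) = (T + z) + 2 = 2 + T + z)
m(c, y) = 5*c + 5*y² (m(c, y) = 5*(y² + 1*c) = 5*(y² + c) = 5*(c + y²) = 5*c + 5*y²)
-510*m(2, x(4, 0)) = -510*(5*2 + 5*(2 + 0 + 4)²) = -510*(10 + 5*6²) = -510*(10 + 5*36) = -510*(10 + 180) = -510*190 = -96900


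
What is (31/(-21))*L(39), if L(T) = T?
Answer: -403/7 ≈ -57.571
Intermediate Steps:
(31/(-21))*L(39) = (31/(-21))*39 = (31*(-1/21))*39 = -31/21*39 = -403/7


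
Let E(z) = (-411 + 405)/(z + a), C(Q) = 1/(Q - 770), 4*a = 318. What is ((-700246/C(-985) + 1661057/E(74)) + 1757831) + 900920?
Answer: 14269141273/12 ≈ 1.1891e+9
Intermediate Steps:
a = 159/2 (a = (¼)*318 = 159/2 ≈ 79.500)
C(Q) = 1/(-770 + Q)
E(z) = -6/(159/2 + z) (E(z) = (-411 + 405)/(z + 159/2) = -6/(159/2 + z))
((-700246/C(-985) + 1661057/E(74)) + 1757831) + 900920 = ((-700246/(1/(-770 - 985)) + 1661057/((-12/(159 + 2*74)))) + 1757831) + 900920 = ((-700246/(1/(-1755)) + 1661057/((-12/(159 + 148)))) + 1757831) + 900920 = ((-700246/(-1/1755) + 1661057/((-12/307))) + 1757831) + 900920 = ((-700246*(-1755) + 1661057/((-12*1/307))) + 1757831) + 900920 = ((1228931730 + 1661057/(-12/307)) + 1757831) + 900920 = ((1228931730 + 1661057*(-307/12)) + 1757831) + 900920 = ((1228931730 - 509944499/12) + 1757831) + 900920 = (14237236261/12 + 1757831) + 900920 = 14258330233/12 + 900920 = 14269141273/12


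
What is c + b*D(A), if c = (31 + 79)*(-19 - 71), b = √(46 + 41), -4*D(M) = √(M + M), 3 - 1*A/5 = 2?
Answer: -9900 - √870/4 ≈ -9907.4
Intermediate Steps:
A = 5 (A = 15 - 5*2 = 15 - 10 = 5)
D(M) = -√2*√M/4 (D(M) = -√(M + M)/4 = -√2*√M/4)
b = √87 ≈ 9.3274
c = -9900 (c = 110*(-90) = -9900)
c + b*D(A) = -9900 + √87*(-√2*√5/4) = -9900 + √87*(-√10/4) = -9900 - √870/4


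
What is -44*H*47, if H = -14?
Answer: 28952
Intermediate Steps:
-44*H*47 = -44*(-14)*47 = 616*47 = 28952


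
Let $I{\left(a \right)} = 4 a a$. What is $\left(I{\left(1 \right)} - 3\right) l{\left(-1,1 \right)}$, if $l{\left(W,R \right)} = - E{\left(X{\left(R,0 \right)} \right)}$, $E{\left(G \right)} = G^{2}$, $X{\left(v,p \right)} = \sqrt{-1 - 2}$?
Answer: $3$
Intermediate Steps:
$X{\left(v,p \right)} = i \sqrt{3}$ ($X{\left(v,p \right)} = \sqrt{-3} = i \sqrt{3}$)
$l{\left(W,R \right)} = 3$ ($l{\left(W,R \right)} = - \left(i \sqrt{3}\right)^{2} = \left(-1\right) \left(-3\right) = 3$)
$I{\left(a \right)} = 4 a^{2}$
$\left(I{\left(1 \right)} - 3\right) l{\left(-1,1 \right)} = \left(4 \cdot 1^{2} - 3\right) 3 = \left(4 \cdot 1 + \left(-5 + 2\right)\right) 3 = \left(4 - 3\right) 3 = 1 \cdot 3 = 3$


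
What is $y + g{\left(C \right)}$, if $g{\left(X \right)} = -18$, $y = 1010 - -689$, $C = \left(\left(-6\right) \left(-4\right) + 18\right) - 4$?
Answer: $1681$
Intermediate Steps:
$C = 38$ ($C = \left(24 + 18\right) - 4 = 42 - 4 = 38$)
$y = 1699$ ($y = 1010 + 689 = 1699$)
$y + g{\left(C \right)} = 1699 - 18 = 1681$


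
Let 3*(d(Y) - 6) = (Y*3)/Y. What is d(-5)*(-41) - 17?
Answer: -304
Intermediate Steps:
d(Y) = 7 (d(Y) = 6 + ((Y*3)/Y)/3 = 6 + ((3*Y)/Y)/3 = 6 + (⅓)*3 = 6 + 1 = 7)
d(-5)*(-41) - 17 = 7*(-41) - 17 = -287 - 17 = -304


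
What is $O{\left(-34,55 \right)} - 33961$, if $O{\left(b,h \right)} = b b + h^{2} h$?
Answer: $133570$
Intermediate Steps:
$O{\left(b,h \right)} = b^{2} + h^{3}$
$O{\left(-34,55 \right)} - 33961 = \left(\left(-34\right)^{2} + 55^{3}\right) - 33961 = \left(1156 + 166375\right) - 33961 = 167531 - 33961 = 133570$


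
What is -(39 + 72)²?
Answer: -12321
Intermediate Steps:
-(39 + 72)² = -1*111² = -1*12321 = -12321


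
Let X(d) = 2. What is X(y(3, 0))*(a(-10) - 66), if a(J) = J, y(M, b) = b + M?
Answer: -152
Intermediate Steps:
y(M, b) = M + b
X(y(3, 0))*(a(-10) - 66) = 2*(-10 - 66) = 2*(-76) = -152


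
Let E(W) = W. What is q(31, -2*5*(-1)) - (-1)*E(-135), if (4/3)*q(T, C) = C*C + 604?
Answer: 393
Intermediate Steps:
q(T, C) = 453 + 3*C**2/4 (q(T, C) = 3*(C*C + 604)/4 = 3*(C**2 + 604)/4 = 3*(604 + C**2)/4 = 453 + 3*C**2/4)
q(31, -2*5*(-1)) - (-1)*E(-135) = (453 + 3*(-2*5*(-1))**2/4) - (-1)*(-135) = (453 + 3*(-10*(-1))**2/4) - 1*135 = (453 + (3/4)*10**2) - 135 = (453 + (3/4)*100) - 135 = (453 + 75) - 135 = 528 - 135 = 393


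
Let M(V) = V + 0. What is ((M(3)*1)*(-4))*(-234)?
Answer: 2808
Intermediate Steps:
M(V) = V
((M(3)*1)*(-4))*(-234) = ((3*1)*(-4))*(-234) = (3*(-4))*(-234) = -12*(-234) = 2808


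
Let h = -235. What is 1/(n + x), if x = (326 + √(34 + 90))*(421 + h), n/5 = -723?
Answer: 19007/1082368179 - 124*√31/1082368179 ≈ 1.6923e-5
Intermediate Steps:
n = -3615 (n = 5*(-723) = -3615)
x = 60636 + 372*√31 (x = (326 + √(34 + 90))*(421 - 235) = (326 + √124)*186 = (326 + 2*√31)*186 = 60636 + 372*√31 ≈ 62707.)
1/(n + x) = 1/(-3615 + (60636 + 372*√31)) = 1/(57021 + 372*√31)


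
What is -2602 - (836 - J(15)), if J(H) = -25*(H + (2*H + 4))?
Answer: -4663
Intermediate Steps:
J(H) = -100 - 75*H (J(H) = -25*(H + (4 + 2*H)) = -25*(4 + 3*H) = -100 - 75*H)
-2602 - (836 - J(15)) = -2602 - (836 - (-100 - 75*15)) = -2602 - (836 - (-100 - 1125)) = -2602 - (836 - 1*(-1225)) = -2602 - (836 + 1225) = -2602 - 1*2061 = -2602 - 2061 = -4663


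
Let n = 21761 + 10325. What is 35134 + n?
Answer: 67220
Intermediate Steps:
n = 32086
35134 + n = 35134 + 32086 = 67220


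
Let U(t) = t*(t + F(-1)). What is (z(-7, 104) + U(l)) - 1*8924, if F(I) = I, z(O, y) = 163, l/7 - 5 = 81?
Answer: 353041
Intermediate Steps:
l = 602 (l = 35 + 7*81 = 35 + 567 = 602)
U(t) = t*(-1 + t) (U(t) = t*(t - 1) = t*(-1 + t))
(z(-7, 104) + U(l)) - 1*8924 = (163 + 602*(-1 + 602)) - 1*8924 = (163 + 602*601) - 8924 = (163 + 361802) - 8924 = 361965 - 8924 = 353041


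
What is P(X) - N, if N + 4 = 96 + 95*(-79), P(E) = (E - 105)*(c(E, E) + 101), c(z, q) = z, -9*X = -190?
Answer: -229292/81 ≈ -2830.8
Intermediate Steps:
X = 190/9 (X = -⅑*(-190) = 190/9 ≈ 21.111)
P(E) = (-105 + E)*(101 + E) (P(E) = (E - 105)*(E + 101) = (-105 + E)*(101 + E))
N = -7413 (N = -4 + (96 + 95*(-79)) = -4 + (96 - 7505) = -4 - 7409 = -7413)
P(X) - N = (-10605 + (190/9)² - 4*190/9) - 1*(-7413) = (-10605 + 36100/81 - 760/9) + 7413 = -829745/81 + 7413 = -229292/81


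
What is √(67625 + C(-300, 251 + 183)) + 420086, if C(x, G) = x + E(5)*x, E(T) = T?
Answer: 420086 + 5*√2633 ≈ 4.2034e+5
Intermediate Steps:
C(x, G) = 6*x (C(x, G) = x + 5*x = 6*x)
√(67625 + C(-300, 251 + 183)) + 420086 = √(67625 + 6*(-300)) + 420086 = √(67625 - 1800) + 420086 = √65825 + 420086 = 5*√2633 + 420086 = 420086 + 5*√2633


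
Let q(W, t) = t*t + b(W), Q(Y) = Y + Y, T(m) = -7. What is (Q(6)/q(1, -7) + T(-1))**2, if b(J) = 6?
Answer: 139129/3025 ≈ 45.993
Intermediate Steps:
Q(Y) = 2*Y
q(W, t) = 6 + t**2 (q(W, t) = t*t + 6 = t**2 + 6 = 6 + t**2)
(Q(6)/q(1, -7) + T(-1))**2 = ((2*6)/(6 + (-7)**2) - 7)**2 = (12/(6 + 49) - 7)**2 = (12/55 - 7)**2 = (-373/55)**2 = 139129/3025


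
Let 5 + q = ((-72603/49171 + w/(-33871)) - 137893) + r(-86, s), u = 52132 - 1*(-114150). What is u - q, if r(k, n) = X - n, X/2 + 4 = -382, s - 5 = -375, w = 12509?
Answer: 507275544367914/1665470941 ≈ 3.0458e+5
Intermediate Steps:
s = -370 (s = 5 - 375 = -370)
X = -772 (X = -8 + 2*(-382) = -8 - 764 = -772)
r(k, n) = -772 - n
u = 166282 (u = 52132 + 114150 = 166282)
q = -230337705356552/1665470941 (q = -5 + (((-72603/49171 + 12509/(-33871)) - 137893) + (-772 - 1*(-370))) = -5 + (((-72603*1/49171 + 12509*(-1/33871)) - 137893) + (-772 + 370)) = -5 + (((-72603/49171 - 12509/33871) - 137893) - 402) = -5 + ((-3074216252/1665470941 - 137893) - 402) = -5 + (-229659858683565/1665470941 - 402) = -5 - 230329378001847/1665470941 = -230337705356552/1665470941 ≈ -1.3830e+5)
u - q = 166282 - 1*(-230337705356552/1665470941) = 166282 + 230337705356552/1665470941 = 507275544367914/1665470941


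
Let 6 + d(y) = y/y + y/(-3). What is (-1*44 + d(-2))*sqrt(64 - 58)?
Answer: -145*sqrt(6)/3 ≈ -118.39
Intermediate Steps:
d(y) = -5 - y/3 (d(y) = -6 + (y/y + y/(-3)) = -6 + (1 + y*(-1/3)) = -6 + (1 - y/3) = -5 - y/3)
(-1*44 + d(-2))*sqrt(64 - 58) = (-1*44 + (-5 - 1/3*(-2)))*sqrt(64 - 58) = (-44 + (-5 + 2/3))*sqrt(6) = (-44 - 13/3)*sqrt(6) = -145*sqrt(6)/3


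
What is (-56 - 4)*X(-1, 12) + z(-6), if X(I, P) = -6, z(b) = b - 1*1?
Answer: 353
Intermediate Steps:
z(b) = -1 + b (z(b) = b - 1 = -1 + b)
(-56 - 4)*X(-1, 12) + z(-6) = (-56 - 4)*(-6) + (-1 - 6) = -60*(-6) - 7 = 360 - 7 = 353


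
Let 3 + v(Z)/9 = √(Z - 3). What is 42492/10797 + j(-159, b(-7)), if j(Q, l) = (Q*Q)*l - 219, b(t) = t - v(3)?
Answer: 1818952363/3599 ≈ 5.0541e+5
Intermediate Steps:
v(Z) = -27 + 9*√(-3 + Z) (v(Z) = -27 + 9*√(Z - 3) = -27 + 9*√(-3 + Z))
b(t) = 27 + t (b(t) = t - (-27 + 9*√(-3 + 3)) = t - (-27 + 9*√0) = t - (-27 + 9*0) = t - (-27 + 0) = t - 1*(-27) = t + 27 = 27 + t)
j(Q, l) = -219 + l*Q² (j(Q, l) = Q²*l - 219 = l*Q² - 219 = -219 + l*Q²)
42492/10797 + j(-159, b(-7)) = 42492/10797 + (-219 + (27 - 7)*(-159)²) = 42492*(1/10797) + (-219 + 20*25281) = 14164/3599 + (-219 + 505620) = 14164/3599 + 505401 = 1818952363/3599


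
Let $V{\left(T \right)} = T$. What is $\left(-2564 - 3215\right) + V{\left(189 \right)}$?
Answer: $-5590$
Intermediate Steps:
$\left(-2564 - 3215\right) + V{\left(189 \right)} = \left(-2564 - 3215\right) + 189 = -5779 + 189 = -5590$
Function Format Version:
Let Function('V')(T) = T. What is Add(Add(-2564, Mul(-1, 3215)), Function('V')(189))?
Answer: -5590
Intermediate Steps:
Add(Add(-2564, Mul(-1, 3215)), Function('V')(189)) = Add(Add(-2564, Mul(-1, 3215)), 189) = Add(Add(-2564, -3215), 189) = Add(-5779, 189) = -5590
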